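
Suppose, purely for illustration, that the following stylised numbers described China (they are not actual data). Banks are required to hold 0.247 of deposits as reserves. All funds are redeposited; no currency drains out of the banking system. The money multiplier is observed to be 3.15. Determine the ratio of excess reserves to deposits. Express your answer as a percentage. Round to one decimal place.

7.0%

Using m = 3.15. Since m = (1 + c)/(c + rr + e), the denominator satisfies c + rr + e = (1 + c)/m = (1 + 0) / 3.15 ≈ 0.317460.
With c = 0 and rr = 0.247, the ratio of excess reserves to deposits is 0.317460 − 0 − 0.247 = 0.07046.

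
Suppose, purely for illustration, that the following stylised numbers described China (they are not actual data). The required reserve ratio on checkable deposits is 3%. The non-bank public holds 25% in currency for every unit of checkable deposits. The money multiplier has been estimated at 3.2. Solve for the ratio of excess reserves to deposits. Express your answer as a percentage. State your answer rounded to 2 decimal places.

11.06%

Using m = 3.2. Since m = (1 + c)/(c + rr + e), the denominator satisfies c + rr + e = (1 + c)/m = (1 + 0.25) / 3.2 = 0.390625.
With c = 0.25 and rr = 0.03, the ratio of excess reserves to deposits is 0.390625 − 0.25 − 0.03 = 0.110625.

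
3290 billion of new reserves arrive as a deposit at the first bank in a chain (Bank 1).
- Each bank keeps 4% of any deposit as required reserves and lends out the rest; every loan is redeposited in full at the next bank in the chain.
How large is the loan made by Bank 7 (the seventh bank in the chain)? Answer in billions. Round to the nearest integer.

2472 billion

Each bank lends a fraction (1 − rr) = 0.9600 of the deposit it receives, so Bank 7 receives 3290·0.9600^6 and lends 3290·0.9600^7 ≈ 2472.2622 billion.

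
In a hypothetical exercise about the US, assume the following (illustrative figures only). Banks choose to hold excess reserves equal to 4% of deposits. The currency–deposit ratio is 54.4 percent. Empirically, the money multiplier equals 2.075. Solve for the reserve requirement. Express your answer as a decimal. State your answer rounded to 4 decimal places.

0.1601

Using m = 2.075. Since m = (1 + c)/(c + rr + e), the denominator satisfies c + rr + e = (1 + c)/m = (1 + 0.544) / 2.075 ≈ 0.744096.
With c = 0.544 and e = 0.04, the reserve requirement is 0.744096 − 0.544 − 0.04 = 0.160096.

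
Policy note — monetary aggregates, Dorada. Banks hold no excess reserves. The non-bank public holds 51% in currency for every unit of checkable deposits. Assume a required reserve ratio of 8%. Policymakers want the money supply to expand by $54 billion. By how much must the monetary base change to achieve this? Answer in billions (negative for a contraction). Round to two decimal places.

The money multiplier is m = (1 + c) / (rr + c) = (1 + 0.51) / (0.08 + 0.51) ≈ 2.55932.
ΔMB = ΔM / m = (+54) / 2.55932 ≈ 21.0994 billion.

$21.10 billion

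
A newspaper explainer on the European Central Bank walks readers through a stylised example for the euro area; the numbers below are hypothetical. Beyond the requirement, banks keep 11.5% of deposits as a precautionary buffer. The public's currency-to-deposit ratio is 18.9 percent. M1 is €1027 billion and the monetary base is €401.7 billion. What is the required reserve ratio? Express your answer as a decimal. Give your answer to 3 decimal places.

Using m = M/MB = 1027/401.7 ≈ 2.556634. Since m = (1 + c)/(c + rr + e), the denominator satisfies c + rr + e = (1 + c)/m = (1 + 0.189) / 2.556634 ≈ 0.465065.
With c = 0.189 and e = 0.115, the required reserve ratio is 0.465065 − 0.189 − 0.115 = 0.161065.

0.161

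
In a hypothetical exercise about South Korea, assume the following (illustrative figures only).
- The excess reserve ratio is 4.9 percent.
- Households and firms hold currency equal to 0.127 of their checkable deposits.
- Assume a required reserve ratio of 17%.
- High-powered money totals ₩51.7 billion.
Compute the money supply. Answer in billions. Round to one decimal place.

₩168.4 billion

The money multiplier is m = (1 + c) / (rr + e + c) = (1 + 0.127) / (0.17 + 0.049 + 0.127) ≈ 3.2572.
So M = m × MB = 3.2572 × 51.7 ≈ 168.3972 billion.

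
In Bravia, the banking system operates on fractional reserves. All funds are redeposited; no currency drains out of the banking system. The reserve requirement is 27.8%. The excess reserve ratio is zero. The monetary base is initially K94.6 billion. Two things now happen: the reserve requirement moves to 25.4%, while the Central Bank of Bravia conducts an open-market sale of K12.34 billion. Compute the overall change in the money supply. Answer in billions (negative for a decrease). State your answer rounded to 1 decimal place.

-16.4 billion

Before: m₁ = 1 / (0.278) ≈ 3.5971, MB₁ = 94.6, so M₁ = 3.5971 × 94.6 ≈ 340.2857 billion.
After: m₂ = 1 / (0.254) ≈ 3.9370, MB₂ = 94.6 − 12.34 = 82.26, so M₂ = 3.9370 × 82.26 ≈ 323.8576 billion.
ΔM = M₂ − M₁ = 323.8576 − 340.2857 = -16.4281 billion.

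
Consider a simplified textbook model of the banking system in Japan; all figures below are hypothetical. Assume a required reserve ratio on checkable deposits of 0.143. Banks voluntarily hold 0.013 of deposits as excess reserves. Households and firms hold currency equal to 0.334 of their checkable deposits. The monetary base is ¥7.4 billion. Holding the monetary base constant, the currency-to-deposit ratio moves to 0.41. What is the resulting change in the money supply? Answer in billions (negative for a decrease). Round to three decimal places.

Initially m₁ = (1 + 0.334) / (0.143 + 0.013 + 0.334) ≈ 2.72245, so M₁ = 2.72245 × 7.4 ≈ 20.1461 billion.
After the change m₂ = (1 + 0.41) / (0.143 + 0.013 + 0.41) ≈ 2.49117, so M₂ = 2.49117 × 7.4 ≈ 18.4347 billion.
ΔM = M₂ − M₁ = 18.4347 − 20.1461 = -1.7114 billion.

-1.711 billion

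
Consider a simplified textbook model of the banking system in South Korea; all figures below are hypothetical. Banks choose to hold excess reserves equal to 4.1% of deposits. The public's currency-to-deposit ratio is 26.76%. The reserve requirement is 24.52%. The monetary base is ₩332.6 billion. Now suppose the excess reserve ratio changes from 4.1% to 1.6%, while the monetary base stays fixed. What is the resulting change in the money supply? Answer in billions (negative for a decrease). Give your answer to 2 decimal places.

₩35.99 billion

Initially m₁ = (1 + 0.2676) / (0.2452 + 0.041 + 0.2676) ≈ 2.288913, so M₁ = 2.288913 × 332.6 ≈ 761.2925 billion.
After the change m₂ = (1 + 0.2676) / (0.2452 + 0.016 + 0.2676) ≈ 2.397126, so M₂ = 2.397126 × 332.6 ≈ 797.2841 billion.
ΔM = M₂ − M₁ = 797.2841 − 761.2925 = 35.9916 billion.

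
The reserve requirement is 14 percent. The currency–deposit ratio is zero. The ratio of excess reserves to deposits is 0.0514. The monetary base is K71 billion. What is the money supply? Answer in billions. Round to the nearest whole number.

The money multiplier is m = 1 / (rr + e) = 1 / (0.14 + 0.0514) ≈ 5.2247.
So M = m × MB = 5.2247 × 71 = 370.9537 billion.

K371 billion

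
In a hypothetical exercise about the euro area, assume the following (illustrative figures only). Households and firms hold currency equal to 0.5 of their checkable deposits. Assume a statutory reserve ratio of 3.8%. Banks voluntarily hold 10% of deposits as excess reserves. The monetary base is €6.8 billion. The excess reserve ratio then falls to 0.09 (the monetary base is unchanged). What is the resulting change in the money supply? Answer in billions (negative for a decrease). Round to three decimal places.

€0.255 billion

Initially m₁ = (1 + 0.5) / (0.038 + 0.1 + 0.5) ≈ 2.35110, so M₁ = 2.35110 × 6.8 ≈ 15.9875 billion.
After the change m₂ = (1 + 0.5) / (0.038 + 0.09 + 0.5) ≈ 2.38854, so M₂ = 2.38854 × 6.8 ≈ 16.2421 billion.
ΔM = M₂ − M₁ = 16.2421 − 15.9875 = 0.2546 billion.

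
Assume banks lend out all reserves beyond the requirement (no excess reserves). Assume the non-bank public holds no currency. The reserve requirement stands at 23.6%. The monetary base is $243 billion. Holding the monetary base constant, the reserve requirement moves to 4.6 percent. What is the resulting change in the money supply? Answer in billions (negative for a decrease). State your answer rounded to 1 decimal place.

Initially m₁ = 1 / (0.236) ≈ 4.23729, so M₁ = 4.23729 × 243 ≈ 1029.6615 billion.
After the change m₂ = 1 / (0.046) ≈ 21.73913, so M₂ = 21.73913 × 243 ≈ 5282.6086 billion.
ΔM = M₂ − M₁ = 5282.6086 − 1029.6615 = 4252.9471 billion.

$4252.9 billion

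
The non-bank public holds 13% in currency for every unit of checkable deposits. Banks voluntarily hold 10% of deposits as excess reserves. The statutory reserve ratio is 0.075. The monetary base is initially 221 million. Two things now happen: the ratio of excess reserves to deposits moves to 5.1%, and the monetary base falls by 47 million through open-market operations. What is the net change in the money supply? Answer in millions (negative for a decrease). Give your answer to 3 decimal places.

-50.740 million

Before: m₁ = (1 + 0.13) / (0.075 + 0.1 + 0.13) ≈ 3.7049180, MB₁ = 221, so M₁ = 3.7049180 × 221 ≈ 818.7869 million.
After: m₂ = (1 + 0.13) / (0.075 + 0.051 + 0.13) = 4.4140625, MB₂ = 221 − 47 = 174, so M₂ = 4.4140625 × 174 ≈ 768.0469 million.
ΔM = M₂ − M₁ = 768.0469 − 818.7869 = -50.74 million.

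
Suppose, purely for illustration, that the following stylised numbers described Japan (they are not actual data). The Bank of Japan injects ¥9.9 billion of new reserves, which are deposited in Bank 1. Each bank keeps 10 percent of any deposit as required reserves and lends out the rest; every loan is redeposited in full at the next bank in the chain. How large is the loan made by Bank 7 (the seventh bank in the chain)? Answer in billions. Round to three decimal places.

¥4.735 billion

Each bank lends a fraction (1 − rr) = 0.9000 of the deposit it receives, so Bank 7 receives 9.9·0.9000^6 and lends 9.9·0.9000^7 ≈ 4.7351 billion.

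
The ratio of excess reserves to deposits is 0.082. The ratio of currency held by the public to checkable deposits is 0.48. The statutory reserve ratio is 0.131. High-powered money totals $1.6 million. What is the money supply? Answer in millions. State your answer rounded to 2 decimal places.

The money multiplier is m = (1 + c) / (rr + e + c) = (1 + 0.48) / (0.131 + 0.082 + 0.48) ≈ 2.1356.
So M = m × MB = 2.1356 × 1.6 ≈ 3.417 million.

$3.42 million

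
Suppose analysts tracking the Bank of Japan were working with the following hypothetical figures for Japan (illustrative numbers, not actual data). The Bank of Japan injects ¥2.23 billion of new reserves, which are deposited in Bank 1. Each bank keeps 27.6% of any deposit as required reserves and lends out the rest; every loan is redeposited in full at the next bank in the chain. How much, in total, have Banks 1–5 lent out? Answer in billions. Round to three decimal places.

Bank i lends (1 − rr)^i of the original deposit: Bank 1 lends 2.23·0.7240 ≈ 1.6145, Bank 2 lends 2.23·0.7240² ≈ 1.1689, and so on.
Summing a geometric series: total = 2.23·[0.7240·(1 − 0.7240^5) / (1 − 0.7240)] ≈ 4.6860 billion.

¥4.686 billion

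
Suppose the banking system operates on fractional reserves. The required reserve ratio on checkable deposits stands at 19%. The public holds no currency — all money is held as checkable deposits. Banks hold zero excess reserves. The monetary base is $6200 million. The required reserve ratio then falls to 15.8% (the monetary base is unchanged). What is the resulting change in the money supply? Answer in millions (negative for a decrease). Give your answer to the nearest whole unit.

Initially m₁ = 1 / (0.19) ≈ 5.26316, so M₁ = 5.26316 × 6200 = 32631.592 million.
After the change m₂ = 1 / (0.158) ≈ 6.32911, so M₂ = 6.32911 × 6200 = 39240.482 million.
ΔM = M₂ − M₁ = 39240.482 − 32631.592 = 6608.89 million.

$6609 million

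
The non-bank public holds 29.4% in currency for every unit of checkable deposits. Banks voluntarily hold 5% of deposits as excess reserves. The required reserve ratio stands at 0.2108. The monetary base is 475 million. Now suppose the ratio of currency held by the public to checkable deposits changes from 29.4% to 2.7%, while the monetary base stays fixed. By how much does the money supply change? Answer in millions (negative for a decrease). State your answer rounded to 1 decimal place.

Initially m₁ = (1 + 0.294) / (0.2108 + 0.05 + 0.294) ≈ 2.33237, so M₁ = 2.33237 × 475 ≈ 1107.8757 million.
After the change m₂ = (1 + 0.027) / (0.2108 + 0.05 + 0.027) ≈ 3.56845, so M₂ = 3.56845 × 475 ≈ 1695.0137 million.
ΔM = M₂ − M₁ = 1695.0137 − 1107.8757 = 587.138 million.

587.1 million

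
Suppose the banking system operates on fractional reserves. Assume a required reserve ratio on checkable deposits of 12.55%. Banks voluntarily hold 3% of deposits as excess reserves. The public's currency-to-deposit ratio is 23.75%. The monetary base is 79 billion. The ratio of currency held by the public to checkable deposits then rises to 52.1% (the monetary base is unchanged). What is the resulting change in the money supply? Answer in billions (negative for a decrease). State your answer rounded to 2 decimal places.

-71.14 billion

Initially m₁ = (1 + 0.2375) / (0.1255 + 0.03 + 0.2375) ≈ 3.14885, so M₁ = 3.14885 × 79 ≈ 248.7592 billion.
After the change m₂ = (1 + 0.521) / (0.1255 + 0.03 + 0.521) ≈ 2.24834, so M₂ = 2.24834 × 79 ≈ 177.6189 billion.
ΔM = M₂ − M₁ = 177.6189 − 248.7592 = -71.1403 billion.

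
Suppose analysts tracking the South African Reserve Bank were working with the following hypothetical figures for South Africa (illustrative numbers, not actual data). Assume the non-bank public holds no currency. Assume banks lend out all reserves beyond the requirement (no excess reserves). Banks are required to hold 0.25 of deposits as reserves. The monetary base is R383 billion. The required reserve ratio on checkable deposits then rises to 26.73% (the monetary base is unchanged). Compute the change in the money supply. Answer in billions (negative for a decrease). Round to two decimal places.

-99.15 billion

Initially m₁ = 1 / (0.25) = 4, so M₁ = 4 × 383 = 1532 billion.
After the change m₂ = 1 / (0.2673) ≈ 3.741115, so M₂ = 3.741115 × 383 ≈ 1432.847 billion.
ΔM = M₂ − M₁ = 1432.847 − 1532 = -99.153 billion.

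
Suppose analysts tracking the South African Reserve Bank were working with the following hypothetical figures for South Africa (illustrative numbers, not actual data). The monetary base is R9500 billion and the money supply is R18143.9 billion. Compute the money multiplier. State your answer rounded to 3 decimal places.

The money multiplier is m = M / MB = 18143.9 / 9500 ≈ 1.90988.

1.910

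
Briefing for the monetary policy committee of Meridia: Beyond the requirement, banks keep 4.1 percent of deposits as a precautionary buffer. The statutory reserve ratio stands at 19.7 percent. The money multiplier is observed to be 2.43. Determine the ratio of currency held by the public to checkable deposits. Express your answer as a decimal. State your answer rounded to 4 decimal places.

0.2949

Using m = 2.43. From m = (1 + c)/(c + rr + e), rearranging gives 1 + c = m·(c + rr + e), so c·(1 − m) = m·(rr + e) − 1.
Hence c = [m·(rr + e) − 1]/(1 − m) = [2.43 × (0.197 + 0.041) − 1] / (1 − 2.43) ≈ 0.294867.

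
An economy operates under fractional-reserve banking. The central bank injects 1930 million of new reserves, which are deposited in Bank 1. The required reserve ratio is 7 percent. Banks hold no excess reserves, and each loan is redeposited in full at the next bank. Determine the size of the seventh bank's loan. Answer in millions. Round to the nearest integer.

1161 million

Each bank lends a fraction (1 − rr) = 0.9300 of the deposit it receives, so Bank 7 receives 1930·0.9300^6 and lends 1930·0.9300^7 ≈ 1161.2827 million.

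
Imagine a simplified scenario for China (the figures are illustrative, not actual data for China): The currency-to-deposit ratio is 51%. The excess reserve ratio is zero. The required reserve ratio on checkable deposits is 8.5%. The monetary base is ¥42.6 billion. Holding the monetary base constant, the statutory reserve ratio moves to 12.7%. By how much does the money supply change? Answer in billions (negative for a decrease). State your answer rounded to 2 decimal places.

-7.13 billion

Initially m₁ = (1 + 0.51) / (0.085 + 0.51) ≈ 2.53782, so M₁ = 2.53782 × 42.6 ≈ 108.1111 billion.
After the change m₂ = (1 + 0.51) / (0.127 + 0.51) ≈ 2.37049, so M₂ = 2.37049 × 42.6 ≈ 100.9829 billion.
ΔM = M₂ − M₁ = 100.9829 − 108.1111 = -7.1282 billion.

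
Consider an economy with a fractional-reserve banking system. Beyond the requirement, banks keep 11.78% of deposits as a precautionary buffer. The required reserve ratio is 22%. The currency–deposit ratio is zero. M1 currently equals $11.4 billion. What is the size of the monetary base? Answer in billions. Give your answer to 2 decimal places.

The money multiplier is m = 1 / (rr + e) = 1 / (0.22 + 0.1178) ≈ 2.96033.
MB = M / m = 11.4 / 2.96033 ≈ 3.8509 billion.

$3.85 billion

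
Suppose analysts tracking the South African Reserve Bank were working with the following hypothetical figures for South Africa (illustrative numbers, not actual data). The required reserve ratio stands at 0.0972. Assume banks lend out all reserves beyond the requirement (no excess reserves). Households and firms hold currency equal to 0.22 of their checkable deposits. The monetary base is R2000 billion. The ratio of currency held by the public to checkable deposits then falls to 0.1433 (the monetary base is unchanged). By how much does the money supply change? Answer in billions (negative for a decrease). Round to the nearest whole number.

R1815 billion

Initially m₁ = (1 + 0.22) / (0.0972 + 0.22) ≈ 3.84615, so M₁ = 3.84615 × 2000 = 7692.3 billion.
After the change m₂ = (1 + 0.1433) / (0.0972 + 0.1433) ≈ 4.75385, so M₂ = 4.75385 × 2000 = 9507.7 billion.
ΔM = M₂ − M₁ = 9507.7 − 7692.3 = 1815.4 billion.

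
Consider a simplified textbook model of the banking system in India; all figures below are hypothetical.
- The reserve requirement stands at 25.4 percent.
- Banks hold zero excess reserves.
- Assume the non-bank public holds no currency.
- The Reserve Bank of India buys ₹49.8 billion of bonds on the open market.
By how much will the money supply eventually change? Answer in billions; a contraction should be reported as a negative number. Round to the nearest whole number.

The simple money multiplier is m = 1/rr = 1/0.254 ≈ 3.9370.
An open-market purchase increases the monetary base by 49.8 billion, so ΔM = m × ΔMB = 3.9370 × 49.8 = 196.0626 billion.

₹196 billion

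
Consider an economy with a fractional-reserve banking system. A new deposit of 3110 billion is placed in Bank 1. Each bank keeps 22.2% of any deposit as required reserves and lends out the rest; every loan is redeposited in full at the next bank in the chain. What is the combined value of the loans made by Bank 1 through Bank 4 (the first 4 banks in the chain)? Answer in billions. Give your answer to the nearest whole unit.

6906 billion

Bank i lends (1 − rr)^i of the original deposit: Bank 1 lends 3110·0.7780 = 2419.5800, Bank 2 lends 3110·0.7780² ≈ 1882.4332, and so on.
Summing a geometric series: total = 3110·[0.7780·(1 − 0.7780^4) / (1 − 0.7780)] ≈ 6905.9530 billion.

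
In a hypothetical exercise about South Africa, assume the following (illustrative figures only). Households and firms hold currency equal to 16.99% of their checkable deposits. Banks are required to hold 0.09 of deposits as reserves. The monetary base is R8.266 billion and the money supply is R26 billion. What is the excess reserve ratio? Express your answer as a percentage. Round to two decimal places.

Using m = M/MB = 26/8.266 ≈ 3.145415. Since m = (1 + c)/(c + rr + e), the denominator satisfies c + rr + e = (1 + c)/m = (1 + 0.1699) / 3.145415 ≈ 0.371938.
With c = 0.1699 and rr = 0.09, the excess reserve ratio is 0.371938 − 0.1699 − 0.09 = 0.112038.

11.20%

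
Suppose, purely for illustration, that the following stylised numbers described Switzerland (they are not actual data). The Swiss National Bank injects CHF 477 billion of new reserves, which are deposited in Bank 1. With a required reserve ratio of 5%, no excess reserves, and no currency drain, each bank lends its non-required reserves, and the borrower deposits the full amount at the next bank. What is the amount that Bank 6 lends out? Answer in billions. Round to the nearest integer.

Each bank lends a fraction (1 − rr) = 0.9500 of the deposit it receives, so Bank 6 receives 477·0.9500^5 and lends 477·0.9500^6 ≈ 350.6388 billion.

CHF 351 billion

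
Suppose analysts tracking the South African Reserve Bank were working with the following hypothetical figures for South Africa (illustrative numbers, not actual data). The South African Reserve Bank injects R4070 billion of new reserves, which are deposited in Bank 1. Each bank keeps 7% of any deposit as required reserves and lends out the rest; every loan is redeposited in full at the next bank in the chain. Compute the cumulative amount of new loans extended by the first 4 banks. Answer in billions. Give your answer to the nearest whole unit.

R13624 billion

Bank i lends (1 − rr)^i of the original deposit: Bank 1 lends 4070·0.9300 = 3785.1000, Bank 2 lends 4070·0.9300² = 3520.1430, and so on.
Summing a geometric series: total = 4070·[0.9300·(1 − 0.9300^4) / (1 − 0.9300)] ≈ 13623.5477 billion.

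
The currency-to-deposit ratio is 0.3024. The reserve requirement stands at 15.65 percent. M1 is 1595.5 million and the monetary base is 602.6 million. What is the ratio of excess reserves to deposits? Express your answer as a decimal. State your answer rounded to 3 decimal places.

Using m = M/MB = 1595.5/602.6 ≈ 2.647693. Since m = (1 + c)/(c + rr + e), the denominator satisfies c + rr + e = (1 + c)/m = (1 + 0.3024) / 2.647693 ≈ 0.491900.
With c = 0.3024 and rr = 0.1565, the ratio of excess reserves to deposits is 0.491900 − 0.3024 − 0.1565 = 0.033.

0.033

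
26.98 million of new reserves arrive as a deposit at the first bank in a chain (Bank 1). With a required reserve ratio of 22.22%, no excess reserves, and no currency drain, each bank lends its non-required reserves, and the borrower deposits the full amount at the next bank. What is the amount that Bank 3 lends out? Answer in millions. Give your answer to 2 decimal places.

Each bank lends a fraction (1 − rr) = 0.7778 of the deposit it receives, so Bank 3 receives 26.98·0.7778^2 and lends 26.98·0.7778^3 ≈ 12.6954 million.

12.70 million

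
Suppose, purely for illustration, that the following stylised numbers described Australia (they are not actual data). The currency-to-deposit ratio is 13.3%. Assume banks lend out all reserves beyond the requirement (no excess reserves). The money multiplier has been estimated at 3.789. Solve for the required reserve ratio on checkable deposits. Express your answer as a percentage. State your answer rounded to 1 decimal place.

16.6%

Using m = 3.789. Since m = (1 + c)/(c + rr + e), the denominator satisfies c + rr + e = (1 + c)/m = (1 + 0.133) / 3.789 ≈ 0.299023.
With c = 0.133 and e = 0, the required reserve ratio on checkable deposits is 0.299023 − 0.133 − 0 = 0.166023.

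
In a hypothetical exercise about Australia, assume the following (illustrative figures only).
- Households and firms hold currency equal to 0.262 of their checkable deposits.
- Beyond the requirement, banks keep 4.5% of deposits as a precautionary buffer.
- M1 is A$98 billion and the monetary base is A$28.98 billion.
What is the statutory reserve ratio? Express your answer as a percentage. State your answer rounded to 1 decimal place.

6.6%

Using m = M/MB = 98/28.98 ≈ 3.381643. Since m = (1 + c)/(c + rr + e), the denominator satisfies c + rr + e = (1 + c)/m = (1 + 0.262) / 3.381643 ≈ 0.373191.
With c = 0.262 and e = 0.045, the statutory reserve ratio is 0.373191 − 0.262 − 0.045 = 0.066191.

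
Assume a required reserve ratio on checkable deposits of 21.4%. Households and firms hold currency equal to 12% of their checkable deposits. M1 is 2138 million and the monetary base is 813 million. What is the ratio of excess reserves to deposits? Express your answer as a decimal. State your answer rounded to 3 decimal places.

Using m = M/MB = 2138/813 ≈ 2.629766. Since m = (1 + c)/(c + rr + e), the denominator satisfies c + rr + e = (1 + c)/m = (1 + 0.12) / 2.629766 ≈ 0.425893.
With c = 0.12 and rr = 0.214, the ratio of excess reserves to deposits is 0.425893 − 0.12 − 0.214 = 0.091893.

0.092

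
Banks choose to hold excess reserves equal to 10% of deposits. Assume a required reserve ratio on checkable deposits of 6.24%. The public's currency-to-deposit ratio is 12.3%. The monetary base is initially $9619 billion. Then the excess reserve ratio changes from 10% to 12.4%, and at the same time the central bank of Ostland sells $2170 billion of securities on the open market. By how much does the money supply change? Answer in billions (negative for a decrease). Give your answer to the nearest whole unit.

Before: m₁ = (1 + 0.123) / (0.0624 + 0.1 + 0.123) ≈ 3.93483, MB₁ = 9619, so M₁ = 3.93483 × 9619 ≈ 37849.1298 billion.
After: m₂ = (1 + 0.123) / (0.0624 + 0.124 + 0.123) ≈ 3.62961, MB₂ = 9619 − 2170 = 7449, so M₂ = 3.62961 × 7449 ≈ 27036.9649 billion.
ΔM = M₂ − M₁ = 27036.9649 − 37849.1298 = -10812.1649 billion.

-10812 billion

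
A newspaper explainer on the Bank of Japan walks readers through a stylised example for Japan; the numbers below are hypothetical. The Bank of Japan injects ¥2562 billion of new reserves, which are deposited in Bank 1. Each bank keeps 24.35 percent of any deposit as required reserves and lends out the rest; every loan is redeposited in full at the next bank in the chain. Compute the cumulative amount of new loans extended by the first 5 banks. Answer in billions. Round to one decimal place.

Bank i lends (1 − rr)^i of the original deposit: Bank 1 lends 2562·0.7565 = 1938.1530, Bank 2 lends 2562·0.7565² ≈ 1466.2127, and so on.
Summing a geometric series: total = 2562·[0.7565·(1 − 0.7565^5) / (1 − 0.7565)] ≈ 5987.4387 billion.

¥5987.4 billion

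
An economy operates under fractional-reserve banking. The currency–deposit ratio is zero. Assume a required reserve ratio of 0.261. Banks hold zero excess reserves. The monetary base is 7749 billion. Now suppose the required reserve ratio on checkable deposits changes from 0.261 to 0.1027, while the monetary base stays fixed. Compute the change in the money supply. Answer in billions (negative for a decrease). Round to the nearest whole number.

45763 billion

Initially m₁ = 1 / (0.261) ≈ 3.83142, so M₁ = 3.83142 × 7749 ≈ 29689.6736 billion.
After the change m₂ = 1 / (0.1027) ≈ 9.73710, so M₂ = 9.73710 × 7749 = 75452.7879 billion.
ΔM = M₂ − M₁ = 75452.7879 − 29689.6736 = 45763.1143 billion.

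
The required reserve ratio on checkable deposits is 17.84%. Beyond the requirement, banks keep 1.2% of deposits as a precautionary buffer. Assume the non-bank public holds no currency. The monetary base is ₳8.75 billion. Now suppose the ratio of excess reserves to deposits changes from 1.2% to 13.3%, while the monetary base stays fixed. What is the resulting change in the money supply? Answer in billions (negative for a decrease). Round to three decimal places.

Initially m₁ = 1 / (0.1784 + 0.012) ≈ 5.25210, so M₁ = 5.25210 × 8.75 ≈ 45.9559 billion.
After the change m₂ = 1 / (0.1784 + 0.133) ≈ 3.21130, so M₂ = 3.21130 × 8.75 ≈ 28.0989 billion.
ΔM = M₂ − M₁ = 28.0989 − 45.9559 = -17.857 billion.

-17.857 billion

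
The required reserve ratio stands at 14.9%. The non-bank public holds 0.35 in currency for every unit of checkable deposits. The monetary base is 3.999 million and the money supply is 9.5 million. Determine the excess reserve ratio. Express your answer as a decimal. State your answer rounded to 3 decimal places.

0.069

Using m = M/MB = 9.5/3.999 ≈ 2.375594. Since m = (1 + c)/(c + rr + e), the denominator satisfies c + rr + e = (1 + c)/m = (1 + 0.35) / 2.375594 ≈ 0.568279.
With c = 0.35 and rr = 0.149, the excess reserve ratio is 0.568279 − 0.35 − 0.149 = 0.069279.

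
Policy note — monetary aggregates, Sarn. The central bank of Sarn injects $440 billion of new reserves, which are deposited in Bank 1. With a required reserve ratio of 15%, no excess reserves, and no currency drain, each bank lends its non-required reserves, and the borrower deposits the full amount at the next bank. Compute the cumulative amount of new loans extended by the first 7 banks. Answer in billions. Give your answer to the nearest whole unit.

Bank i lends (1 − rr)^i of the original deposit: Bank 1 lends 440·0.8500 = 374.0000, Bank 2 lends 440·0.8500² = 317.9000, and so on.
Summing a geometric series: total = 440·[0.8500·(1 − 0.8500^7) / (1 − 0.8500)] ≈ 1694.0278 billion.

$1694 billion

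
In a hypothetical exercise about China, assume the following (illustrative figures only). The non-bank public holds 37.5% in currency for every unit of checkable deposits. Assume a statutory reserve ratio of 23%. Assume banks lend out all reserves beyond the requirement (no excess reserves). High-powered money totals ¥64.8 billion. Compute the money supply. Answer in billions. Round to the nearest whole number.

The money multiplier is m = (1 + c) / (rr + c) = (1 + 0.375) / (0.23 + 0.375) ≈ 2.2727.
So M = m × MB = 2.2727 × 64.8 ≈ 147.271 billion.

¥147 billion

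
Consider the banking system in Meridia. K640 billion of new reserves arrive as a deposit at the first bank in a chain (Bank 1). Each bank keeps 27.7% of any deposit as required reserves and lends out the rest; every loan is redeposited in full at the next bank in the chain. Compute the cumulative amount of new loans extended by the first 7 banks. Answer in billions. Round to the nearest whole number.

Bank i lends (1 − rr)^i of the original deposit: Bank 1 lends 640·0.7230 = 462.7200, Bank 2 lends 640·0.7230² ≈ 334.5466, and so on.
Summing a geometric series: total = 640·[0.7230·(1 − 0.7230^7) / (1 − 0.7230)] ≈ 1497.9624 billion.

K1498 billion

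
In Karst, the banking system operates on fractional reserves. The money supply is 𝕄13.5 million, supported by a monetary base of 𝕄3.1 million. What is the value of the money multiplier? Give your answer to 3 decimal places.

The money multiplier is m = M / MB = 13.5 / 3.1 ≈ 4.35484.

4.355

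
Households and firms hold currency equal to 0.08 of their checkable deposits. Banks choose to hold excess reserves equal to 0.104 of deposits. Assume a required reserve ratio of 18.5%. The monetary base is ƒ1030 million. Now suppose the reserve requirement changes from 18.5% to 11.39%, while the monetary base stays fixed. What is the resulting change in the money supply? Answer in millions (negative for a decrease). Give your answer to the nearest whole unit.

ƒ720 million

Initially m₁ = (1 + 0.08) / (0.185 + 0.104 + 0.08) ≈ 2.92683, so M₁ = 2.92683 × 1030 = 3014.6349 million.
After the change m₂ = (1 + 0.08) / (0.1139 + 0.104 + 0.08) ≈ 3.62538, so M₂ = 3.62538 × 1030 = 3734.1414 million.
ΔM = M₂ − M₁ = 3734.1414 − 3014.6349 = 719.5065 million.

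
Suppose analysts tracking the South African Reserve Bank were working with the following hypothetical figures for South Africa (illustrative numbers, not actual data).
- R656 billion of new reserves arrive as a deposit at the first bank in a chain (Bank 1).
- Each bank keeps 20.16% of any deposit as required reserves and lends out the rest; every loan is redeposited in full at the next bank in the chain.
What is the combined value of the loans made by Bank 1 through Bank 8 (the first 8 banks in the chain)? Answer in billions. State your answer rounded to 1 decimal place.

R2169.0 billion

Bank i lends (1 − rr)^i of the original deposit: Bank 1 lends 656·0.7984 = 523.7504, Bank 2 lends 656·0.7984² ≈ 418.1623, and so on.
Summing a geometric series: total = 656·[0.7984·(1 − 0.7984^8) / (1 − 0.7984)] ≈ 2169.0268 billion.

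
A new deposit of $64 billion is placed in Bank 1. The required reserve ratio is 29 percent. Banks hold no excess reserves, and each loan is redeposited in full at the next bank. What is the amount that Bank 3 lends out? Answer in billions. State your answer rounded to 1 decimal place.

Each bank lends a fraction (1 − rr) = 0.7100 of the deposit it receives, so Bank 3 receives 64·0.7100^2 and lends 64·0.7100^3 ≈ 22.9063 billion.

$22.9 billion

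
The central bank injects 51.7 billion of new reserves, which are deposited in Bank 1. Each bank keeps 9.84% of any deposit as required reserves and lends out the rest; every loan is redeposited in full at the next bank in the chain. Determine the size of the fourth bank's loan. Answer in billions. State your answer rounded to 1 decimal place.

34.2 billion

Each bank lends a fraction (1 − rr) = 0.9016 of the deposit it receives, so Bank 4 receives 51.7·0.9016^3 and lends 51.7·0.9016^4 ≈ 34.1622 billion.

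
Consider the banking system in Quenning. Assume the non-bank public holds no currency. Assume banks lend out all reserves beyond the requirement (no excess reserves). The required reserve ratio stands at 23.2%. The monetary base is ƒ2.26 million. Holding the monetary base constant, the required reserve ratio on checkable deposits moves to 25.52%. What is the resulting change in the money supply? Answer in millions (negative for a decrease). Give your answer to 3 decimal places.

-0.886 million

Initially m₁ = 1 / (0.232) ≈ 4.31034, so M₁ = 4.31034 × 2.26 ≈ 9.7414 million.
After the change m₂ = 1 / (0.2552) ≈ 3.91850, so M₂ = 3.91850 × 2.26 ≈ 8.8558 million.
ΔM = M₂ − M₁ = 8.8558 − 9.7414 = -0.8856 million.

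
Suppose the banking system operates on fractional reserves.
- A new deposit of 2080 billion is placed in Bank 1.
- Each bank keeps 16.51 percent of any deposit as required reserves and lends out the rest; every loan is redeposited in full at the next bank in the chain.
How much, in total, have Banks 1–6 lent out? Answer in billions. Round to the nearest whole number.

Bank i lends (1 − rr)^i of the original deposit: Bank 1 lends 2080·0.8349 = 1736.5920, Bank 2 lends 2080·0.8349² ≈ 1449.8807, and so on.
Summing a geometric series: total = 2080·[0.8349·(1 − 0.8349^6) / (1 − 0.8349)] ≈ 6955.9037 billion.

6956 billion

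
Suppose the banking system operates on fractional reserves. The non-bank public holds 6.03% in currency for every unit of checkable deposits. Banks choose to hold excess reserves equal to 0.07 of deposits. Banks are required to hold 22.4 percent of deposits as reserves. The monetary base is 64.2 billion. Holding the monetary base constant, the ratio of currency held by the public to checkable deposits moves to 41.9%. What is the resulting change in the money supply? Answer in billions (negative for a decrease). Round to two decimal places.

Initially m₁ = (1 + 0.0603) / (0.224 + 0.07 + 0.0603) ≈ 2.99266, so M₁ = 2.99266 × 64.2 ≈ 192.1288 billion.
After the change m₂ = (1 + 0.419) / (0.224 + 0.07 + 0.419) ≈ 1.99018, so M₂ = 1.99018 × 64.2 ≈ 127.7696 billion.
ΔM = M₂ − M₁ = 127.7696 − 192.1288 = -64.3592 billion.

-64.36 billion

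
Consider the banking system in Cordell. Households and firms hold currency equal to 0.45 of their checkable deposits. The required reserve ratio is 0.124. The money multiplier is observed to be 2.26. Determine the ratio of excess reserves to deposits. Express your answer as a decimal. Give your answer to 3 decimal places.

0.068

Using m = 2.26. Since m = (1 + c)/(c + rr + e), the denominator satisfies c + rr + e = (1 + c)/m = (1 + 0.45) / 2.26 ≈ 0.641593.
With c = 0.45 and rr = 0.124, the ratio of excess reserves to deposits is 0.641593 − 0.45 − 0.124 = 0.067593.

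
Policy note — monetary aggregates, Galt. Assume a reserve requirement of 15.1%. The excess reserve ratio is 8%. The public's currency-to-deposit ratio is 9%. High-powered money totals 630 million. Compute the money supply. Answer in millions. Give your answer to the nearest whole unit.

2139 million

The money multiplier is m = (1 + c) / (rr + e + c) = (1 + 0.09) / (0.151 + 0.08 + 0.09) ≈ 3.3956.
So M = m × MB = 3.3956 × 630 = 2139.228 million.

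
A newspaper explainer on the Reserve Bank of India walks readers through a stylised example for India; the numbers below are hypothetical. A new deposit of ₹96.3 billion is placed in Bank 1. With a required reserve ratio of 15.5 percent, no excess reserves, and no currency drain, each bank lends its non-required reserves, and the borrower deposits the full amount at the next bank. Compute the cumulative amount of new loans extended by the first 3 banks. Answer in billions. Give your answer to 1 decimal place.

₹208.2 billion

Bank i lends (1 − rr)^i of the original deposit: Bank 1 lends 96.3·0.8450 = 81.3735, Bank 2 lends 96.3·0.8450² ≈ 68.7606, and so on.
Summing a geometric series: total = 96.3·[0.8450·(1 − 0.8450^3) / (1 − 0.8450)] ≈ 208.2368 billion.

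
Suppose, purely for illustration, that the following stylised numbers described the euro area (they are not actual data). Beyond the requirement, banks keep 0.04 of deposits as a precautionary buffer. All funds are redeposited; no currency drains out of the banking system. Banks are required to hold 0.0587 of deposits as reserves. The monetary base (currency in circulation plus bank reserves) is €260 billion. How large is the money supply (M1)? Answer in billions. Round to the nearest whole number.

€2634 billion

The money multiplier is m = 1 / (rr + e) = 1 / (0.0587 + 0.04) ≈ 10.1317.
So M = m × MB = 10.1317 × 260 = 2634.242 billion.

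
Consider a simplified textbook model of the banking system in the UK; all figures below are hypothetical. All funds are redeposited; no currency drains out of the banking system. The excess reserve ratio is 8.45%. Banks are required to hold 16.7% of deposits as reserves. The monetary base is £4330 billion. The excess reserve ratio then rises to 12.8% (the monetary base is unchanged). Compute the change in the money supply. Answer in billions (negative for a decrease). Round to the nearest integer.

-2539 billion

Initially m₁ = 1 / (0.167 + 0.0845) ≈ 3.97614, so M₁ = 3.97614 × 4330 = 17216.6862 billion.
After the change m₂ = 1 / (0.167 + 0.128) ≈ 3.38983, so M₂ = 3.38983 × 4330 = 14677.9639 billion.
ΔM = M₂ − M₁ = 14677.9639 − 17216.6862 = -2538.7223 billion.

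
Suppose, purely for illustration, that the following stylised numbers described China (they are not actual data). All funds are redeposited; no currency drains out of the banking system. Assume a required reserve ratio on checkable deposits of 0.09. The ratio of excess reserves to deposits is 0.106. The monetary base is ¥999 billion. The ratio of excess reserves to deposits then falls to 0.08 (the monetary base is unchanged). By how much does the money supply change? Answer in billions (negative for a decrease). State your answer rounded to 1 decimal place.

¥779.5 billion

Initially m₁ = 1 / (0.09 + 0.106) ≈ 5.10204, so M₁ = 5.10204 × 999 ≈ 5096.938 billion.
After the change m₂ = 1 / (0.09 + 0.08) ≈ 5.88235, so M₂ = 5.88235 × 999 ≈ 5876.4676 billion.
ΔM = M₂ − M₁ = 5876.4676 − 5096.938 = 779.5296 billion.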